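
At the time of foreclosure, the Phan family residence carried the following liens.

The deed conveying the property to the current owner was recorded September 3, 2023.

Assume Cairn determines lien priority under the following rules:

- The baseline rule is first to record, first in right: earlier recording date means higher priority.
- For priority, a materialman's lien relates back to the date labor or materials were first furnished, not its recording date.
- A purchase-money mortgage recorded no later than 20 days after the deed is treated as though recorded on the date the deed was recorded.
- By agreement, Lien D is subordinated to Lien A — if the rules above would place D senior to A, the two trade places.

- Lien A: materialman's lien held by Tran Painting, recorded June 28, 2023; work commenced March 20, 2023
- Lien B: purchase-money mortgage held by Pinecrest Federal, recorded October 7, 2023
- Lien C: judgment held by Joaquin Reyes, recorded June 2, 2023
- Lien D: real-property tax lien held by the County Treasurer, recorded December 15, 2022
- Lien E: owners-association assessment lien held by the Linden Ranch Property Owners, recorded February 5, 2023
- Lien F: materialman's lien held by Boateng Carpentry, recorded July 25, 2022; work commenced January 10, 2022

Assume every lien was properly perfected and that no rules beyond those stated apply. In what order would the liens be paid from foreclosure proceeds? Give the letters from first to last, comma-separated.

F, A, E, D, C, B

First, effective dates: A's effective date is March 20, 2023, when work began; B was recorded 34 days after the deed, outside the 20-day window, so it keeps its recording date; F's effective date is January 10, 2022, when work began.
Sorted by effective date: F (January 10, 2022), D (December 15, 2022), E (February 5, 2023), A (March 20, 2023), C (June 2, 2023), B (October 7, 2023).
The subordination applies — D was senior to A — so D and A swap.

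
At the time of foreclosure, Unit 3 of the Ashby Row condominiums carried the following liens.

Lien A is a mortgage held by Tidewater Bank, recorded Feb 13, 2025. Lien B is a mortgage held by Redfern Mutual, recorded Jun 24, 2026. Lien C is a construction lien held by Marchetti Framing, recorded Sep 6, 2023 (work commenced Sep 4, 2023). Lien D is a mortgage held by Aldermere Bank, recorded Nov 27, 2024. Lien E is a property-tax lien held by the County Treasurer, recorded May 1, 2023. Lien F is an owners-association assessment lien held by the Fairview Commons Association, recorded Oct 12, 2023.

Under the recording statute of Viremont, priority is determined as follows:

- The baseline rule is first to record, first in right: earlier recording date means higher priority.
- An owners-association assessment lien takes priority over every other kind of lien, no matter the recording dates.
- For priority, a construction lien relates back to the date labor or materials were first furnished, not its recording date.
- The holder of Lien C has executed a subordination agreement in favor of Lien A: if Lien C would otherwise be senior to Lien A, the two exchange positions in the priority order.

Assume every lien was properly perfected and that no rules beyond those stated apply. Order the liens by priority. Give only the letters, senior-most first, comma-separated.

First, effective dates: C's effective date is Sep 4, 2023, when work began.
F is an owners-association assessment lien, so it outranks all other liens regardless of date.
The other liens, earliest effective date first: E (May 1, 2023), C (Sep 4, 2023), D (Nov 27, 2024), A (Feb 13, 2025), B (Jun 24, 2026).
Because C would otherwise rank above A, the subordination swaps them.

F, E, A, D, C, B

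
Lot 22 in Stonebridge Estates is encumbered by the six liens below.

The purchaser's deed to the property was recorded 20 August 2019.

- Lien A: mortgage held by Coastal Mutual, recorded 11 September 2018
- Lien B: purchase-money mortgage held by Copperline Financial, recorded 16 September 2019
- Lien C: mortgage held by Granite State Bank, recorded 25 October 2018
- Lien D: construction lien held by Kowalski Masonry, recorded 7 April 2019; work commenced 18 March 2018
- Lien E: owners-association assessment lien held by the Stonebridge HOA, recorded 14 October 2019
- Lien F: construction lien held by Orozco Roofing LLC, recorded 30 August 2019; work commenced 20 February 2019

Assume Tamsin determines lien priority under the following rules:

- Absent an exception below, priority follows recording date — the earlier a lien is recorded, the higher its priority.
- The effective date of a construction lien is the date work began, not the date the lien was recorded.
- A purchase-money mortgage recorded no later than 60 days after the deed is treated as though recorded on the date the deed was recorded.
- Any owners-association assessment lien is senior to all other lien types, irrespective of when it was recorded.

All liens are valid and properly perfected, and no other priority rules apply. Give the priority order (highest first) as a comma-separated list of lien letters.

E, D, A, C, F, B

Effective dates after the stated exceptions: B's effective date is the deed date, 20 August 2019; D relates back to 18 March 2018 (work commenced); F is treated as recorded 20 February 2019, the work-commencement date.
E, as an owners-association assessment lien, has superpriority and ranks first.
Ordering the rest by effective date: D (18 March 2018), A (11 September 2018), C (25 October 2018), F (20 February 2019), B (20 August 2019).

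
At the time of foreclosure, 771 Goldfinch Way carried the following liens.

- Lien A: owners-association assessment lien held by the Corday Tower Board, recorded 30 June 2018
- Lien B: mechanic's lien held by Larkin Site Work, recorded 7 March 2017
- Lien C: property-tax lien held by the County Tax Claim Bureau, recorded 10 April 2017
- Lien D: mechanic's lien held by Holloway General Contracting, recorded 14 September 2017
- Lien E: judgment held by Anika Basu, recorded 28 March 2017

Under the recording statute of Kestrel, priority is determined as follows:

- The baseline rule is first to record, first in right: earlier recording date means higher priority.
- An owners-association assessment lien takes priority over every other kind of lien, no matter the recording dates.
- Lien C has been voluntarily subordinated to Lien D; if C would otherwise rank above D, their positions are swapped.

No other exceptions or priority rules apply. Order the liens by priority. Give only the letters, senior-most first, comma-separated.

A, as an owners-association assessment lien, has superpriority and ranks first.
Among the remaining liens, by effective date: B (7 March 2017), E (28 March 2017), C (10 April 2017), D (14 September 2017).
Because C would otherwise rank above D, the subordination swaps them.

A, B, E, D, C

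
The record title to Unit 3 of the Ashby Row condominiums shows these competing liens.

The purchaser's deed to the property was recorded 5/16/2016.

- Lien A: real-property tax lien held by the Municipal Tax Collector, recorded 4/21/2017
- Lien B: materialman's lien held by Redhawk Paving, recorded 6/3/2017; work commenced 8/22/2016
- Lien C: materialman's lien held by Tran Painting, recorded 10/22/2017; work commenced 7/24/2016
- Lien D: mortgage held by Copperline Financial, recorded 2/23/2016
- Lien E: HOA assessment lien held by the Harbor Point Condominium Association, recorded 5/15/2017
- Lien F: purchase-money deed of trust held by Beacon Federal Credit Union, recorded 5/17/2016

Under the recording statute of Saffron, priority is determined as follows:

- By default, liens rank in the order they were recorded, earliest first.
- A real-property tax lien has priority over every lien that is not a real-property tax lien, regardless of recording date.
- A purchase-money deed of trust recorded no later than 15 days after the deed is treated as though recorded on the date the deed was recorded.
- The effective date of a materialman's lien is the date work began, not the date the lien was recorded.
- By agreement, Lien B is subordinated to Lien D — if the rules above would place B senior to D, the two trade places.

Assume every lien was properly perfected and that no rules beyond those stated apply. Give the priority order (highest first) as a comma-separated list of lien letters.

Adjusting effective dates: B is treated as recorded 8/22/2016, the work-commencement date; C relates back to 7/24/2016 (work commenced); F's effective date is the deed date, 5/16/2016.
A, as a real-property tax lien, has superpriority and ranks first.
Remaining liens by effective date: D (2/23/2016), F (5/16/2016), C (7/24/2016), B (8/22/2016), E (5/15/2017).
B already ranks below D; the subordination has no effect.

A, D, F, C, B, E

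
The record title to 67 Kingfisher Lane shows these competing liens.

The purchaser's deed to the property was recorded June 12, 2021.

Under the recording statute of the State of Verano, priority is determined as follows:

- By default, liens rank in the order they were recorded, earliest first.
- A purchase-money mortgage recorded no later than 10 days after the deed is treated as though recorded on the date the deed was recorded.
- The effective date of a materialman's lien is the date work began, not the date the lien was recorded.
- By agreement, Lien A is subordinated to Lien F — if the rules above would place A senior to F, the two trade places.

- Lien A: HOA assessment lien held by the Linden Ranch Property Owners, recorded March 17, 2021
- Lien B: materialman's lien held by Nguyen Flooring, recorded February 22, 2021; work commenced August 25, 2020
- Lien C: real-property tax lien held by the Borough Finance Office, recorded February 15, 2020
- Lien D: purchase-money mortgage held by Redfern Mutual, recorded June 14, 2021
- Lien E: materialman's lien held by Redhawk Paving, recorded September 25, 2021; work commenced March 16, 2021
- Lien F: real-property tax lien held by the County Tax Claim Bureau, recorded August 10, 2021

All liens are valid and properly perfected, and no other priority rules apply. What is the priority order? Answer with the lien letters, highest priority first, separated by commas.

First, effective dates: B is treated as recorded August 25, 2020, the work-commencement date; D was recorded within the 10-day window, so its effective date is the deed date June 12, 2021; E is treated as recorded March 16, 2021, the work-commencement date.
By effective date: C (February 15, 2020), B (August 25, 2020), E (March 16, 2021), A (March 17, 2021), D (June 12, 2021), F (August 10, 2021).
A would otherwise be senior to F, so under the subordination agreement A and F exchange positions.

C, B, E, F, D, A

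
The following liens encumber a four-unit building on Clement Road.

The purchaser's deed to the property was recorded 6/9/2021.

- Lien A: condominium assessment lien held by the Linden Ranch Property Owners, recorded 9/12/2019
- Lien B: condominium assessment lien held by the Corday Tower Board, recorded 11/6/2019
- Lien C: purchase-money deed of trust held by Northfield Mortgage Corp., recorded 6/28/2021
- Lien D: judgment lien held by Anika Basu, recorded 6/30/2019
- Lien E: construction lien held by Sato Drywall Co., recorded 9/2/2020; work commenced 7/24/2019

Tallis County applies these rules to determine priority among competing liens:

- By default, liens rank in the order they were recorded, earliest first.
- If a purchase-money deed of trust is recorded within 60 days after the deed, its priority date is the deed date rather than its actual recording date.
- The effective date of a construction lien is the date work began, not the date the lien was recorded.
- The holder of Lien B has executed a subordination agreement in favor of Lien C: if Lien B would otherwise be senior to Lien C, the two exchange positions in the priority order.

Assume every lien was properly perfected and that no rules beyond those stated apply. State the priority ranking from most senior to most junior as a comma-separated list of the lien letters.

Effective dates: C was recorded within the 60-day window, so its effective date is the deed date 6/9/2021; E's effective date is 7/24/2019, when work began.
Ordering by effective date: D (6/30/2019), E (7/24/2019), A (9/12/2019), B (11/6/2019), C (6/9/2021).
B would otherwise be senior to C, so under the subordination agreement B and C exchange positions.

D, E, A, C, B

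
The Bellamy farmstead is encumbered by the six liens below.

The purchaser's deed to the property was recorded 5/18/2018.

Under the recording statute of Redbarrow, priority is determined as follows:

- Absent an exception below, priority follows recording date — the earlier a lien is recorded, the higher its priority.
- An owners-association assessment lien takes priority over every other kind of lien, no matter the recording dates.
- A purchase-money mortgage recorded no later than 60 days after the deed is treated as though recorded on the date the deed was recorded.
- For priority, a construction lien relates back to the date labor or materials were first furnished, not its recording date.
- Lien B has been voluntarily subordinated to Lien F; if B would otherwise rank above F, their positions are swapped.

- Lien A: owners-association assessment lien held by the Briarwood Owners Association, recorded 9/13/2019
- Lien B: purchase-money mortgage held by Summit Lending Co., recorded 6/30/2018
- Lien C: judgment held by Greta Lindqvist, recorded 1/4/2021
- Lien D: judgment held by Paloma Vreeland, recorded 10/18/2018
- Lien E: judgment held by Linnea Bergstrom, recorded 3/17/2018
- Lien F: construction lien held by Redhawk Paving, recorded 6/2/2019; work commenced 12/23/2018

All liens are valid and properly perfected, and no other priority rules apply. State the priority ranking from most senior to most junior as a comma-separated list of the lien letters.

Effective dates: B's effective date is the deed date, 5/18/2018; F relates back to 12/23/2018 (work commenced).
A is an owners-association assessment lien, so it outranks all other liens regardless of date.
Among the remaining liens, by effective date: E (3/17/2018), B (5/18/2018), D (10/18/2018), F (12/23/2018), C (1/4/2021).
Because B would otherwise rank above F, the subordination swaps them.

A, E, F, D, B, C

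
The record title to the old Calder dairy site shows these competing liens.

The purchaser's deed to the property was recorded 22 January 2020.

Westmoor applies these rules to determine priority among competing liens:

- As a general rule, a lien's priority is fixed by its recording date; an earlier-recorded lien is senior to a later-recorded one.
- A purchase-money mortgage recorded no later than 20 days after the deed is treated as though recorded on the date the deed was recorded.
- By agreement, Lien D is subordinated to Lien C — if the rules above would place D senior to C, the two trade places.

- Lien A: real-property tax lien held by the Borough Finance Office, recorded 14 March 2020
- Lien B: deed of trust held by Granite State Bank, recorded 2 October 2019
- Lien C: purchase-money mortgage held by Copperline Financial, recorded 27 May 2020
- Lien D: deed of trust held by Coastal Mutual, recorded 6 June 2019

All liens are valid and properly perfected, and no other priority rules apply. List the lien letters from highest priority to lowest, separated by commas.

C, B, A, D

Effective dates: C missed the 20-day window (126 days after the deed), so its recording date stands.
Sorted by effective date: D (6 June 2019), B (2 October 2019), A (14 March 2020), C (27 May 2020).
D would otherwise be senior to C, so under the subordination agreement D and C exchange positions.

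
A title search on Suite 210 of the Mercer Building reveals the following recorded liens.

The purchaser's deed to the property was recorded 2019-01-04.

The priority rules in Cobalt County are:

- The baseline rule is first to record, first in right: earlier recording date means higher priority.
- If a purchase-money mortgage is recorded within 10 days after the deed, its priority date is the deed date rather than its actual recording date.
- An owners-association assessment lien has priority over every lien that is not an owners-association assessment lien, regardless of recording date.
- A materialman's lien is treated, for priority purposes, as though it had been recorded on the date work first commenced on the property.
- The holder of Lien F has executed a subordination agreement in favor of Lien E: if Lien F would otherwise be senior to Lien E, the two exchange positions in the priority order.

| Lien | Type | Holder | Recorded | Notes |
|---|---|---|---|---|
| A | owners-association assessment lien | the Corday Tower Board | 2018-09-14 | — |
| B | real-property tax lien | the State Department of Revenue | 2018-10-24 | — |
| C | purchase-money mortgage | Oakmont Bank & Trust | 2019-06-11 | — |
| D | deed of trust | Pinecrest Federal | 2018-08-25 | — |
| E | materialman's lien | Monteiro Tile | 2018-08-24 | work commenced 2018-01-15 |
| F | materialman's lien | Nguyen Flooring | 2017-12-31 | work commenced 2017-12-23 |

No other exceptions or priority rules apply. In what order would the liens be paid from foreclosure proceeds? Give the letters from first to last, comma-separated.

Effective dates: C was recorded 158 days after the deed, outside the 10-day window, so it keeps its recording date; E's effective date is 2018-01-15, when work began; F is treated as recorded 2017-12-23, the work-commencement date.
A, as an owners-association assessment lien, has superpriority and ranks first.
Among the remaining liens, by effective date: F (2017-12-23), E (2018-01-15), D (2018-08-25), B (2018-10-24), C (2019-06-11).
F is senior to E before the subordination, so the two trade places.

A, E, F, D, B, C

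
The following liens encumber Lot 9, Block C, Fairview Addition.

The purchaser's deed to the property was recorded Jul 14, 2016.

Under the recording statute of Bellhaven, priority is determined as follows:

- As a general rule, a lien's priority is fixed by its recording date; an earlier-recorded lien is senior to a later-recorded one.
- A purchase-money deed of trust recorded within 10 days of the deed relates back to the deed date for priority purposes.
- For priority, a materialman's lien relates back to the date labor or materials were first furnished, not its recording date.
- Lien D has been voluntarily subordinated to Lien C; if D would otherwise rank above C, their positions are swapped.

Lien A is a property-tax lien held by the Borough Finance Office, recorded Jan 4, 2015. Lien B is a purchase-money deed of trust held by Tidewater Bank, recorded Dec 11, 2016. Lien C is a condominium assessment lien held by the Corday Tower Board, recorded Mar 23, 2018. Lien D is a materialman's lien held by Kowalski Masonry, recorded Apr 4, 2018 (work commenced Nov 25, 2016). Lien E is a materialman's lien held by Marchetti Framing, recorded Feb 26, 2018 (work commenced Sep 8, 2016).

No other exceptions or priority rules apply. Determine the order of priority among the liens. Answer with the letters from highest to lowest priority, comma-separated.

A, E, C, B, D

First, effective dates: B was recorded 150 days after the deed, outside the 10-day window, so it keeps its recording date; D's effective date is Nov 25, 2016, when work began; E relates back to Sep 8, 2016 (work commenced).
Sorted by effective date: A (Jan 4, 2015), E (Sep 8, 2016), D (Nov 25, 2016), B (Dec 11, 2016), C (Mar 23, 2018).
D is senior to C before the subordination, so the two trade places.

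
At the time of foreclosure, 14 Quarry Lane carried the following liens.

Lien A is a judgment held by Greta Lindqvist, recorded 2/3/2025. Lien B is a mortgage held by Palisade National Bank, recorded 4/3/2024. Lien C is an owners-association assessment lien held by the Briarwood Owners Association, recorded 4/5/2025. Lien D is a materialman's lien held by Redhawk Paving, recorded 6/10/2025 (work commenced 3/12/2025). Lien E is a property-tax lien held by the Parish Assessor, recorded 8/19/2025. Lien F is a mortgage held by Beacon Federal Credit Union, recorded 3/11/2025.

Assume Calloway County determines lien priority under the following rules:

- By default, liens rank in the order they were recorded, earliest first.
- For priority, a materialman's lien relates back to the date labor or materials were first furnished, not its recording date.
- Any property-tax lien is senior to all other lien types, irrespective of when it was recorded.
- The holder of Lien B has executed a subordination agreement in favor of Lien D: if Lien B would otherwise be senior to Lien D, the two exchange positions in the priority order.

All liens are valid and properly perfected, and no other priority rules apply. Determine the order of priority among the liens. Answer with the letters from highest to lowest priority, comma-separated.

Adjusting effective dates: D relates back to 3/12/2025 (work commenced).
E is a property-tax lien and takes priority over every other lien.
Ordering the rest by effective date: B (4/3/2024), A (2/3/2025), F (3/11/2025), D (3/12/2025), C (4/5/2025).
The subordination applies — B was senior to D — so B and D swap.

E, D, A, F, B, C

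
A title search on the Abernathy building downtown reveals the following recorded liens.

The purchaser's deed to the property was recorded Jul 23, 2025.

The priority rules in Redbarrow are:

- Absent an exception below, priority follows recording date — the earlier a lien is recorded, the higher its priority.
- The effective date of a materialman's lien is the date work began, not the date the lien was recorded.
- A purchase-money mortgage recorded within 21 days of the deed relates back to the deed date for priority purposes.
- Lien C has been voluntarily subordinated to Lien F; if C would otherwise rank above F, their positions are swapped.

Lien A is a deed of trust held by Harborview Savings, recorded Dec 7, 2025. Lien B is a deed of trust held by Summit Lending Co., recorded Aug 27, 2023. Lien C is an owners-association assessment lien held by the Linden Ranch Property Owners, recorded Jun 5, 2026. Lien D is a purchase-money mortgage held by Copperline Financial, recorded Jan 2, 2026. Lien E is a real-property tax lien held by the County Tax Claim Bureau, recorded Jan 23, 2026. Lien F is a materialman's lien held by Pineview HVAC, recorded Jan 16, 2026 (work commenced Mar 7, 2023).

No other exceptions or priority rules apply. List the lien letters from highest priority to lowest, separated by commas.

F, B, A, D, E, C

First, effective dates: D was recorded 163 days after the deed, outside the 21-day window, so it keeps its recording date; F relates back to Mar 7, 2023 (work commenced).
Sorted by effective date: F (Mar 7, 2023), B (Aug 27, 2023), A (Dec 7, 2025), D (Jan 2, 2026), E (Jan 23, 2026), C (Jun 5, 2026).
C is already junior to F, so the subordination agreement changes nothing.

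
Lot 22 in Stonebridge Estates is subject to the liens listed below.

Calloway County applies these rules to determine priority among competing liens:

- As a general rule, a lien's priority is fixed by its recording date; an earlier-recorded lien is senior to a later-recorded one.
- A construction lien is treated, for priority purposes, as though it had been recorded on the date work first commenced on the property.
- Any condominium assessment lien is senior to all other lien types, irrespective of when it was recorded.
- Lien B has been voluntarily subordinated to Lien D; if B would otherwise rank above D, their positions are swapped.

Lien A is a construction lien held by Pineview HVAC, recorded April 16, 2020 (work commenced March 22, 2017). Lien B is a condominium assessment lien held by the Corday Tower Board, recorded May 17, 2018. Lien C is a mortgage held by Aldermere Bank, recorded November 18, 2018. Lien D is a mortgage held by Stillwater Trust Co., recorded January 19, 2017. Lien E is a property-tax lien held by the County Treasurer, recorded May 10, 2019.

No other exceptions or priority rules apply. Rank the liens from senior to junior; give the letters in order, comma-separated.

D, B, A, C, E

Adjusting effective dates: A's effective date is March 22, 2017, when work began.
B, as a condominium assessment lien, has superpriority and ranks first.
Ordering the rest by effective date: D (January 19, 2017), A (March 22, 2017), C (November 18, 2018), E (May 10, 2019).
The subordination applies — B was senior to D — so B and D swap.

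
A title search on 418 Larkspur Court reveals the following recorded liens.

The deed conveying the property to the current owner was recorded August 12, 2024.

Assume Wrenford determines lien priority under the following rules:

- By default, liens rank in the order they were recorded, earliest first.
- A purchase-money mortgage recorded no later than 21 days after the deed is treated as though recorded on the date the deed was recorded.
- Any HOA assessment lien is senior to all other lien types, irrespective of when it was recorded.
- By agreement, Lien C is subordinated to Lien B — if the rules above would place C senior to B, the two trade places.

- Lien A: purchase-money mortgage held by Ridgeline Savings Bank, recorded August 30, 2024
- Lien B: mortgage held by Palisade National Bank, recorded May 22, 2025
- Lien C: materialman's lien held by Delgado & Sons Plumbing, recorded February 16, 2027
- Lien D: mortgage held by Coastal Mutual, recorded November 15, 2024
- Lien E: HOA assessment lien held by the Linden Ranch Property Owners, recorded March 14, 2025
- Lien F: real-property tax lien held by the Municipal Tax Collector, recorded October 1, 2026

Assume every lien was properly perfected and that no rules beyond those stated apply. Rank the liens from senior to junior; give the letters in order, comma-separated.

E, A, D, B, F, C

Adjusting effective dates: A's effective date is the deed date, August 12, 2024.
E is an HOA assessment lien and takes priority over every other lien.
Ordering the rest by effective date: A (August 12, 2024), D (November 15, 2024), B (May 22, 2025), F (October 1, 2026), C (February 16, 2027).
Since C is not senior to B, the subordination leaves the order unchanged.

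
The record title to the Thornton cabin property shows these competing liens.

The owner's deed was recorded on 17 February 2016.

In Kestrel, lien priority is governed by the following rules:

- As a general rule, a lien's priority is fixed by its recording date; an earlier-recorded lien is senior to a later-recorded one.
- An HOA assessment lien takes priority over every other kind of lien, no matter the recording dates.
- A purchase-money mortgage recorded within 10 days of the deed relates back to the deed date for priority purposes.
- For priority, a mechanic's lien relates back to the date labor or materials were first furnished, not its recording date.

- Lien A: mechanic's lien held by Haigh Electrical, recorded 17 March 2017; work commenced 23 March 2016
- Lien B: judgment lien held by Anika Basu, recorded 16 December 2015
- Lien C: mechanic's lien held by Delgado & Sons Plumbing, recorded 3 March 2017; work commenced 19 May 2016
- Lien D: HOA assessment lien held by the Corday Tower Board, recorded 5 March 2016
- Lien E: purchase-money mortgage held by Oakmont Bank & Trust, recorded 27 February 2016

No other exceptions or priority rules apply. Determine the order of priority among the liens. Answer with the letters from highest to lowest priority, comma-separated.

D, B, E, A, C

Adjusting effective dates: A's effective date is 23 March 2016, when work began; C is treated as recorded 19 May 2016, the work-commencement date; E's effective date is the deed date, 17 February 2016.
D, as an HOA assessment lien, has superpriority and ranks first.
The other liens, earliest effective date first: B (16 December 2015), E (17 February 2016), A (23 March 2016), C (19 May 2016).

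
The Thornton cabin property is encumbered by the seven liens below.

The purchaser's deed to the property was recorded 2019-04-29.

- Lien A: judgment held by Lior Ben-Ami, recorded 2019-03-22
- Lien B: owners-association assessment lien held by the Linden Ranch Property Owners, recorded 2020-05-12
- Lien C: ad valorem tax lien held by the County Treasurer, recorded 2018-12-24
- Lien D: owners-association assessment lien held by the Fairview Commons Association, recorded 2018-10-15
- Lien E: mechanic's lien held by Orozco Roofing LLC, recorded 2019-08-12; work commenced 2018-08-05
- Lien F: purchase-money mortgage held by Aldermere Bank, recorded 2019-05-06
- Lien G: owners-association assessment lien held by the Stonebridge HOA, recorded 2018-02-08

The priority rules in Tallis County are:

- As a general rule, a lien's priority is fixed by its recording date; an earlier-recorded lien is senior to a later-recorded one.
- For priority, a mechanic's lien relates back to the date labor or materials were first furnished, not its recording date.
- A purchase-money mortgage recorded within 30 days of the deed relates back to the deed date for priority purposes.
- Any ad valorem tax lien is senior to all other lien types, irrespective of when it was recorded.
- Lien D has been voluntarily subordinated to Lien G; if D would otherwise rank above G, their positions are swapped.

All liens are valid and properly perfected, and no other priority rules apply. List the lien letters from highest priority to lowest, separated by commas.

Effective dates after the stated exceptions: E relates back to 2018-08-05 (work commenced); F relates back to the deed date 2019-04-29.
C is an ad valorem tax lien and takes priority over every other lien.
The other liens, earliest effective date first: G (2018-02-08), E (2018-08-05), D (2018-10-15), A (2019-03-22), F (2019-04-29), B (2020-05-12).
D is already junior to G, so the subordination agreement changes nothing.

C, G, E, D, A, F, B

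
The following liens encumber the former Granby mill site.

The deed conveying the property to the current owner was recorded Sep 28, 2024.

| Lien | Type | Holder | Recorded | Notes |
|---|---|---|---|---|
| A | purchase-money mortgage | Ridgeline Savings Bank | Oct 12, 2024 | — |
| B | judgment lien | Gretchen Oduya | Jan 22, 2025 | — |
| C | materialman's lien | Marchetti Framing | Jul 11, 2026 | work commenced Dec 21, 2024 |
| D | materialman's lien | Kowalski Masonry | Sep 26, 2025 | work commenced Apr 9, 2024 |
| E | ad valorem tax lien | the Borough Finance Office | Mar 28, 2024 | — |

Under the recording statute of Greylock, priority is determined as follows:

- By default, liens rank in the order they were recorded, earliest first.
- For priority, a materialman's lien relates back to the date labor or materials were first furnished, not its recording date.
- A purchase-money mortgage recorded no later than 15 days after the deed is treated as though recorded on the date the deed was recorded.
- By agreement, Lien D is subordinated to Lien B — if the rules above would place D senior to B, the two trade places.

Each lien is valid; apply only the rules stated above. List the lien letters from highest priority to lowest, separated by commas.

Effective dates: A relates back to the deed date Sep 28, 2024; C relates back to Dec 21, 2024 (work commenced); D is treated as recorded Apr 9, 2024, the work-commencement date.
By effective date: E (Mar 28, 2024), D (Apr 9, 2024), A (Sep 28, 2024), C (Dec 21, 2024), B (Jan 22, 2025).
Because D would otherwise rank above B, the subordination swaps them.

E, B, A, C, D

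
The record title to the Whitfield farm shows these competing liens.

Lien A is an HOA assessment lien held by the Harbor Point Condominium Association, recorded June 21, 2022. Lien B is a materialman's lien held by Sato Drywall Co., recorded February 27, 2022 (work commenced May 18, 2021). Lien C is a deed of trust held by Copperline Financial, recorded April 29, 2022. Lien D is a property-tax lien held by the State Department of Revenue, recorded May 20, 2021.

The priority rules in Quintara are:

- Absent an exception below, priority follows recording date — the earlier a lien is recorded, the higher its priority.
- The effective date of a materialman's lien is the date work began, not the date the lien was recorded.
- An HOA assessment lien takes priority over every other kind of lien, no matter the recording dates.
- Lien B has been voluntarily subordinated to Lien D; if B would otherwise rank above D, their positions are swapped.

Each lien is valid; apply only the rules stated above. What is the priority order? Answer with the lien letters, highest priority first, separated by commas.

Effective dates: B is treated as recorded May 18, 2021, the work-commencement date.
A is an HOA assessment lien and takes priority over every other lien.
Ordering the rest by effective date: B (May 18, 2021), D (May 20, 2021), C (April 29, 2022).
B would otherwise be senior to D, so under the subordination agreement B and D exchange positions.

A, D, B, C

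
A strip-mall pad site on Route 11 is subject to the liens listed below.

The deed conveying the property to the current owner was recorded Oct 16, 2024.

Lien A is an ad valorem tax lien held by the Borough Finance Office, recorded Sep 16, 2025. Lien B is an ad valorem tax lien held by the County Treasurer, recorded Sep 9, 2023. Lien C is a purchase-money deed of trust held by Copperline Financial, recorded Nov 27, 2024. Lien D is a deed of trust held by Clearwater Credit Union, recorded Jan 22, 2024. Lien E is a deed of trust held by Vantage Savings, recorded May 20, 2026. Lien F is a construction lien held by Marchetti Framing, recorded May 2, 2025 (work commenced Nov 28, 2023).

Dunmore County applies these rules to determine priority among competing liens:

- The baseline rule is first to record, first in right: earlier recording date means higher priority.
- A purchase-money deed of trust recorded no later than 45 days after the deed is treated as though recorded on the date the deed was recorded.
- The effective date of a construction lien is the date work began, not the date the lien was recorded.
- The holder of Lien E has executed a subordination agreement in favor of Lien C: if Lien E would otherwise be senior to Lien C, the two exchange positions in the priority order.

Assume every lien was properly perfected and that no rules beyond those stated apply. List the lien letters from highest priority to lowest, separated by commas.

First, effective dates: C relates back to the deed date Oct 16, 2024; F is treated as recorded Nov 28, 2023, the work-commencement date.
Ordering by effective date: B (Sep 9, 2023), F (Nov 28, 2023), D (Jan 22, 2024), C (Oct 16, 2024), A (Sep 16, 2025), E (May 20, 2026).
E is already junior to C, so the subordination agreement changes nothing.

B, F, D, C, A, E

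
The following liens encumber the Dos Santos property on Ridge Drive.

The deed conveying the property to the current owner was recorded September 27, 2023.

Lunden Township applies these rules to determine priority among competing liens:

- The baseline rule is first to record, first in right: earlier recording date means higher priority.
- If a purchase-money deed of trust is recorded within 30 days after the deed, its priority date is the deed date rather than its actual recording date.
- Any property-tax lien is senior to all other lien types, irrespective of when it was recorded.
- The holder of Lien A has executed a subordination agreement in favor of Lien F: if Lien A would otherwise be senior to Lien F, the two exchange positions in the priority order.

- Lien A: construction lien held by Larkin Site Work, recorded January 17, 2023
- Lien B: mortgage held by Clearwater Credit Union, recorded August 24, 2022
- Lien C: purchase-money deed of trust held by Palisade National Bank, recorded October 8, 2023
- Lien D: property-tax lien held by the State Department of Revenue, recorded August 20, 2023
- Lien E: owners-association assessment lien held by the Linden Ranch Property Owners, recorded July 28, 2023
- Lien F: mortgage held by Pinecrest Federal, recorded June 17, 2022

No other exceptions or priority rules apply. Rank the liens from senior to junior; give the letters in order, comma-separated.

D, F, B, A, E, C

Effective dates after the stated exceptions: C's effective date is the deed date, September 27, 2023.
D is a property-tax lien and takes priority over every other lien.
Remaining liens by effective date: F (June 17, 2022), B (August 24, 2022), A (January 17, 2023), E (July 28, 2023), C (September 27, 2023).
Since A is not senior to F, the subordination leaves the order unchanged.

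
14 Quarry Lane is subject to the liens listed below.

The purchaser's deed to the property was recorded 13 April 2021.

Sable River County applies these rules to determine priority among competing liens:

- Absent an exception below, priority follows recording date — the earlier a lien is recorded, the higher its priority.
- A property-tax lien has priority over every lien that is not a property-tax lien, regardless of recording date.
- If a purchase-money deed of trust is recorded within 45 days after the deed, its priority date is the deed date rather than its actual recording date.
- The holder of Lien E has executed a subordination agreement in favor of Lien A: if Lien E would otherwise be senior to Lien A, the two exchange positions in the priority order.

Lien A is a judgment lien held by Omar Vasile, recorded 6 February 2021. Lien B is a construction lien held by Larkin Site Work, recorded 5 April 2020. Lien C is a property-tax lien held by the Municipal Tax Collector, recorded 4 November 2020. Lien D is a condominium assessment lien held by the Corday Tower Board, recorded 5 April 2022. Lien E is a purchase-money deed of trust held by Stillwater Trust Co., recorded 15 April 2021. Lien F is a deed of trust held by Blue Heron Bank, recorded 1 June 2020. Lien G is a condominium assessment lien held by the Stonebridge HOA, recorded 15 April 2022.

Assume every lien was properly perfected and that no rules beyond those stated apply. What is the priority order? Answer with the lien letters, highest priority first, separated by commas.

C, B, F, A, E, D, G

Effective dates after the stated exceptions: E's effective date is the deed date, 13 April 2021.
C is a property-tax lien, so it outranks all other liens regardless of date.
Remaining liens by effective date: B (5 April 2020), F (1 June 2020), A (6 February 2021), E (13 April 2021), D (5 April 2022), G (15 April 2022).
E already ranks below A; the subordination has no effect.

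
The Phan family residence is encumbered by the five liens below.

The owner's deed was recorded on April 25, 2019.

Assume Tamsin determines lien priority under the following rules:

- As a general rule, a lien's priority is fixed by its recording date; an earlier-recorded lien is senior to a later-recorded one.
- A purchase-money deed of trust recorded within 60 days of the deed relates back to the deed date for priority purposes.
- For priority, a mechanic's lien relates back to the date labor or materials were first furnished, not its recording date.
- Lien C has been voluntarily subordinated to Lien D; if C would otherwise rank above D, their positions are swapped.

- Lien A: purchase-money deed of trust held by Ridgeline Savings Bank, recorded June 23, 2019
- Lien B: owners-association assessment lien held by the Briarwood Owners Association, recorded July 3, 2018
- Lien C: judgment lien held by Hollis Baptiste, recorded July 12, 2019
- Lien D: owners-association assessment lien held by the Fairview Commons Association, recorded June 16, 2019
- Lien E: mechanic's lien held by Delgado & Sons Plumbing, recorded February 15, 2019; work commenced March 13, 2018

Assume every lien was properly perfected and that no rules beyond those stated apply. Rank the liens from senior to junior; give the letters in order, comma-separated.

E, B, A, D, C

Effective dates: A's effective date is the deed date, April 25, 2019; E's effective date is March 13, 2018, when work began.
By effective date, earliest first: E (March 13, 2018), B (July 3, 2018), A (April 25, 2019), D (June 16, 2019), C (July 12, 2019).
C already ranks below D; the subordination has no effect.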